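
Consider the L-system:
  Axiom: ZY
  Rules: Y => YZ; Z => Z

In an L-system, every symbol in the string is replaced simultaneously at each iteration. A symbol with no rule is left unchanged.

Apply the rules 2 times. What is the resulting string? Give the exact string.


Step 0: ZY
Step 1: ZYZ
Step 2: ZYZZ

Answer: ZYZZ


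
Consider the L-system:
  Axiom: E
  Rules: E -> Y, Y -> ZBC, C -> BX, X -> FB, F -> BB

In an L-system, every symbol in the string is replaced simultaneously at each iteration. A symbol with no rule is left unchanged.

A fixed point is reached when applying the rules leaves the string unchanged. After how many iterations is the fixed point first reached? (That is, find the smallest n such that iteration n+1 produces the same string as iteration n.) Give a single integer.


Step 0: E
Step 1: Y
Step 2: ZBC
Step 3: ZBBX
Step 4: ZBBFB
Step 5: ZBBBBB
Step 6: ZBBBBB  (unchanged — fixed point at step 5)

Answer: 5


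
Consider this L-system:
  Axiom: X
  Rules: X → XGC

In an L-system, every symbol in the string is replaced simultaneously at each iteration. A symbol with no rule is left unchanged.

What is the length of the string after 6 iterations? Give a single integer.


Step 0: length = 1
Step 1: length = 3
Step 2: length = 5
Step 3: length = 7
Step 4: length = 9
Step 5: length = 11
Step 6: length = 13

Answer: 13


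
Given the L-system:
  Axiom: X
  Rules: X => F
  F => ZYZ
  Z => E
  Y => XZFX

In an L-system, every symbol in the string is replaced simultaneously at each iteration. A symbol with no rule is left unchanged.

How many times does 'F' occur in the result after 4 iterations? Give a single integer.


Answer: 2

Derivation:
Step 0: X  (0 'F')
Step 1: F  (1 'F')
Step 2: ZYZ  (0 'F')
Step 3: EXZFXE  (1 'F')
Step 4: EFEZYZFE  (2 'F')


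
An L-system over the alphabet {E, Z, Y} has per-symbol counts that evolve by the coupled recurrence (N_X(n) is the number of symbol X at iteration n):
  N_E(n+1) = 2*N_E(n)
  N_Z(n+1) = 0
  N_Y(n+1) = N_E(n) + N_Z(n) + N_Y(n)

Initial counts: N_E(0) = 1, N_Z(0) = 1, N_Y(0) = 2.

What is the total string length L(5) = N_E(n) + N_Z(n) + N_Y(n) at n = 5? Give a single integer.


Step 0: N_E=1, N_Z=1, N_Y=2, L=4
Step 1: N_E=2, N_Z=0, N_Y=4, L=6
Step 2: N_E=4, N_Z=0, N_Y=6, L=10
Step 3: N_E=8, N_Z=0, N_Y=10, L=18
Step 4: N_E=16, N_Z=0, N_Y=18, L=34
Step 5: N_E=32, N_Z=0, N_Y=34, L=66

Answer: 66


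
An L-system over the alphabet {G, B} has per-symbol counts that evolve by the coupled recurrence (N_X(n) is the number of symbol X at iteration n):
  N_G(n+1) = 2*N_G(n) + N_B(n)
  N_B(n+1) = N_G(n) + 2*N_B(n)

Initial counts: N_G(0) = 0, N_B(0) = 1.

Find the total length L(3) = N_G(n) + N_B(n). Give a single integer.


Step 0: N_G=0, N_B=1, L=1
Step 1: N_G=1, N_B=2, L=3
Step 2: N_G=4, N_B=5, L=9
Step 3: N_G=13, N_B=14, L=27

Answer: 27


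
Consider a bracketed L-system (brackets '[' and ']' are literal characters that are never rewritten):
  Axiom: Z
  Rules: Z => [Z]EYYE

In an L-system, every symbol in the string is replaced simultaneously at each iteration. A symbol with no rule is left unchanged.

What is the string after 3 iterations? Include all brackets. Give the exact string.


Step 0: Z
Step 1: [Z]EYYE
Step 2: [[Z]EYYE]EYYE
Step 3: [[[Z]EYYE]EYYE]EYYE

Answer: [[[Z]EYYE]EYYE]EYYE


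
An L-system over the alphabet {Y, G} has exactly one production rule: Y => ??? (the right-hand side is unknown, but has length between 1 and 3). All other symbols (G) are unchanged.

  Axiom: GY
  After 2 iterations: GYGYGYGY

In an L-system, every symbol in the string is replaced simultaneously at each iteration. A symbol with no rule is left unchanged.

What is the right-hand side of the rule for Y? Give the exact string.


Answer: YGY

Derivation:
Trying Y => YGY:
  Step 0: GY
  Step 1: GYGY
  Step 2: GYGYGYGY
Matches the given result.


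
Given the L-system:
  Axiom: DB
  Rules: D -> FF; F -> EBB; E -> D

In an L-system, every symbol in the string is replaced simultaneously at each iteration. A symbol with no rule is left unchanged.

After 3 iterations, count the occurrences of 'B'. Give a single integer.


Answer: 5

Derivation:
Step 0: DB  (1 'B')
Step 1: FFB  (1 'B')
Step 2: EBBEBBB  (5 'B')
Step 3: DBBDBBB  (5 'B')


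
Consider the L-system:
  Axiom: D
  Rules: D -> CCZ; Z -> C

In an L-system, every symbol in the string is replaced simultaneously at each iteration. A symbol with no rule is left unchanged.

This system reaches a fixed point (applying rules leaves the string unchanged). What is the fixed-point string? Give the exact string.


Answer: CCC

Derivation:
Step 0: D
Step 1: CCZ
Step 2: CCC
Step 3: CCC  (unchanged — fixed point at step 2)


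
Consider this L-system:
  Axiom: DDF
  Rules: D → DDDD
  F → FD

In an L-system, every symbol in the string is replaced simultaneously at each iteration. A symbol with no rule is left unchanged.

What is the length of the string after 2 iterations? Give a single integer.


Step 0: length = 3
Step 1: length = 10
Step 2: length = 38

Answer: 38


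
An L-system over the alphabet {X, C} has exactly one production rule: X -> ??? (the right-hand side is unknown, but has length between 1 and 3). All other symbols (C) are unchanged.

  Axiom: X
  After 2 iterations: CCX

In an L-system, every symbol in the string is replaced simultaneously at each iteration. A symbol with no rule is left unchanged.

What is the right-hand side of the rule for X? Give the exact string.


Trying X -> CX:
  Step 0: X
  Step 1: CX
  Step 2: CCX
Matches the given result.

Answer: CX


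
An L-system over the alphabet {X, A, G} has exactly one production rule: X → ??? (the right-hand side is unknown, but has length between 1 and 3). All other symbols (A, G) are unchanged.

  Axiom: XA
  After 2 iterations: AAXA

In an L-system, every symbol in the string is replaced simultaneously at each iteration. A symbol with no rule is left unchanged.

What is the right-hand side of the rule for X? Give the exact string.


Trying X → AX:
  Step 0: XA
  Step 1: AXA
  Step 2: AAXA
Matches the given result.

Answer: AX


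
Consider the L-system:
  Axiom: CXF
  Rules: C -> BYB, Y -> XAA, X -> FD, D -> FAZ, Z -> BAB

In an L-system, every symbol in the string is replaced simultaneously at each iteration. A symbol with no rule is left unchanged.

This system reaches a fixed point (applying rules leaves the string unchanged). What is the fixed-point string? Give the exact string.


Step 0: CXF
Step 1: BYBFDF
Step 2: BXAABFFAZF
Step 3: BFDAABFFABABF
Step 4: BFFAZAABFFABABF
Step 5: BFFABABAABFFABABF
Step 6: BFFABABAABFFABABF  (unchanged — fixed point at step 5)

Answer: BFFABABAABFFABABF


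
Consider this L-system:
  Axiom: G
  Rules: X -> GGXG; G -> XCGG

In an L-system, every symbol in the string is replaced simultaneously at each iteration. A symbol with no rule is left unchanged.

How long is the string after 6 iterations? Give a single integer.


Answer: 1549

Derivation:
Step 0: length = 1
Step 1: length = 4
Step 2: length = 13
Step 3: length = 43
Step 4: length = 142
Step 5: length = 469
Step 6: length = 1549


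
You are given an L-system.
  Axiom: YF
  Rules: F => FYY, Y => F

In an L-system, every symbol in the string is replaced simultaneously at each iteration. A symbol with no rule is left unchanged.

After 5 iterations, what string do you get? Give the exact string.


Step 0: YF
Step 1: FFYY
Step 2: FYYFYYFF
Step 3: FYYFFFYYFFFYYFYY
Step 4: FYYFFFYYFYYFYYFFFYYFYYFYYFFFYYFF
Step 5: FYYFFFYYFYYFYYFFFYYFFFYYFFFYYFYYFYYFFFYYFFFYYFFFYYFYYFYYFFFYYFYY

Answer: FYYFFFYYFYYFYYFFFYYFFFYYFFFYYFYYFYYFFFYYFFFYYFFFYYFYYFYYFFFYYFYY


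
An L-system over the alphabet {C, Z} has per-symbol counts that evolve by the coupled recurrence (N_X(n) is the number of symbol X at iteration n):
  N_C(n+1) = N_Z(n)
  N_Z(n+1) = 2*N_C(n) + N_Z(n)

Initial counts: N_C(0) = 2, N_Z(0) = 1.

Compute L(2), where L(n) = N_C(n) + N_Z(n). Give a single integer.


Step 0: N_C=2, N_Z=1, L=3
Step 1: N_C=1, N_Z=5, L=6
Step 2: N_C=5, N_Z=7, L=12

Answer: 12


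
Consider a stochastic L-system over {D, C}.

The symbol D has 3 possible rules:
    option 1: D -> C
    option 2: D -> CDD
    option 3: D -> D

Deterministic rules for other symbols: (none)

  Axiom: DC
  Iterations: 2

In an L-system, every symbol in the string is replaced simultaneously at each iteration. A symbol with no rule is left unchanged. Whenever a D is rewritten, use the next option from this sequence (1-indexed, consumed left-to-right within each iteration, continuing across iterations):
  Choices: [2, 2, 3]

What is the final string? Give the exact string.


Step 0: DC
Step 1: CDDC  (used choices [2])
Step 2: CCDDDC  (used choices [2, 3])

Answer: CCDDDC


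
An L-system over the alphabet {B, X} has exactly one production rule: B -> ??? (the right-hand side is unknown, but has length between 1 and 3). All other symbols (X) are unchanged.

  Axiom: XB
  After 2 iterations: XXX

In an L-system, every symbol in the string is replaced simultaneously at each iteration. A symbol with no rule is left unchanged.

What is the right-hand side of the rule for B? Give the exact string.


Answer: XX

Derivation:
Trying B -> XX:
  Step 0: XB
  Step 1: XXX
  Step 2: XXX
Matches the given result.


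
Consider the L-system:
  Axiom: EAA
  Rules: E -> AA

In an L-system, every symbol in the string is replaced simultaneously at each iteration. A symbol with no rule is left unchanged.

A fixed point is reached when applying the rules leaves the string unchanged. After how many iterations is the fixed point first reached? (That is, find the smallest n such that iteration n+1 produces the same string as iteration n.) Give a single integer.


Step 0: EAA
Step 1: AAAA
Step 2: AAAA  (unchanged — fixed point at step 1)

Answer: 1


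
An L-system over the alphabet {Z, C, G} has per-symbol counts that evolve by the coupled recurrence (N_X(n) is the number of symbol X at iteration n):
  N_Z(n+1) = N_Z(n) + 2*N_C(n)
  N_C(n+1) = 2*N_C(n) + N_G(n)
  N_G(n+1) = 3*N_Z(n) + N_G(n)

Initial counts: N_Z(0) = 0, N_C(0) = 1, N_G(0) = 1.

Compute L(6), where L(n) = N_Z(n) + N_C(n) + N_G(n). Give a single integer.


Answer: 2390

Derivation:
Step 0: N_Z=0, N_C=1, N_G=1, L=2
Step 1: N_Z=2, N_C=3, N_G=1, L=6
Step 2: N_Z=8, N_C=7, N_G=7, L=22
Step 3: N_Z=22, N_C=21, N_G=31, L=74
Step 4: N_Z=64, N_C=73, N_G=97, L=234
Step 5: N_Z=210, N_C=243, N_G=289, L=742
Step 6: N_Z=696, N_C=775, N_G=919, L=2390


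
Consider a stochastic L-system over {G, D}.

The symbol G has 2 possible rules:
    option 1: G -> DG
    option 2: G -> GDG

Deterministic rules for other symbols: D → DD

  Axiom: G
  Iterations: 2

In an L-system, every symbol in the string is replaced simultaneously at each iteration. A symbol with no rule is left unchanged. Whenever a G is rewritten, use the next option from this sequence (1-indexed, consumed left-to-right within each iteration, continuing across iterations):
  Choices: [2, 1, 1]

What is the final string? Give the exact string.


Answer: DGDDDG

Derivation:
Step 0: G
Step 1: GDG  (used choices [2])
Step 2: DGDDDG  (used choices [1, 1])


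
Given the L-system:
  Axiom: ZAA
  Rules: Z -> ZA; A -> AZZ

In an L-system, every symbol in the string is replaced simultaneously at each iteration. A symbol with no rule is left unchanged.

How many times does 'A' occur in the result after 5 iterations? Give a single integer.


Step 0: ZAA  (2 'A')
Step 1: ZAAZZAZZ  (3 'A')
Step 2: ZAAZZAZZZAZAAZZZAZA  (8 'A')
Step 3: ZAAZZAZZZAZAAZZZAZAZAAZZZAAZZAZZZAZAZAAZZZAAZZ  (19 'A')
Step 4: ZAAZZAZZZAZAAZZZAZAZAAZZZAAZZAZZZAZAZAAZZZAAZZZAAZZAZZZAZAZAAZZAZZZAZAAZZZAZAZAAZZZAAZZZAAZZAZZZAZAZAAZZAZZZAZA  (46 'A')
Step 5: ZAAZZAZZZAZAAZZZAZAZAAZZZAAZZAZZZAZAZAAZZZAAZZZAAZZAZZZAZAZAAZZAZZZAZAAZZZAZAZAAZZZAAZZZAAZZAZZZAZAZAAZZAZZZAZAZAAZZAZZZAZAAZZZAZAZAAZZZAAZZZAAZZAZZZAZAAZZZAZAZAAZZZAAZZAZZZAZAZAAZZZAAZZZAAZZAZZZAZAZAAZZAZZZAZAZAAZZAZZZAZAAZZZAZAZAAZZZAAZZZAAZZAZZZAZAAZZZAZAZAAZZZAAZZ  (111 'A')

Answer: 111


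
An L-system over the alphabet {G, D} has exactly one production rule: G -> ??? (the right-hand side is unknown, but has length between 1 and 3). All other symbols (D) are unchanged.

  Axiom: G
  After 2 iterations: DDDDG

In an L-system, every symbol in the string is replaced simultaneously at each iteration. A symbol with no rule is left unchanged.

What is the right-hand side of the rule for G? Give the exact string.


Answer: DDG

Derivation:
Trying G -> DDG:
  Step 0: G
  Step 1: DDG
  Step 2: DDDDG
Matches the given result.


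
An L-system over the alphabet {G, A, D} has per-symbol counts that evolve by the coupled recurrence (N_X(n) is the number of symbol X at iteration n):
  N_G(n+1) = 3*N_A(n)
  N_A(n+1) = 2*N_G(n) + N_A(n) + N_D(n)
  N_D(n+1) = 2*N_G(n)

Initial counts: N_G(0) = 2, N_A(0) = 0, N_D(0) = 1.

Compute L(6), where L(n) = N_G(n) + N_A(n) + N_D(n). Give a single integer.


Step 0: N_G=2, N_A=0, N_D=1, L=3
Step 1: N_G=0, N_A=5, N_D=4, L=9
Step 2: N_G=15, N_A=9, N_D=0, L=24
Step 3: N_G=27, N_A=39, N_D=30, L=96
Step 4: N_G=117, N_A=123, N_D=54, L=294
Step 5: N_G=369, N_A=411, N_D=234, L=1014
Step 6: N_G=1233, N_A=1383, N_D=738, L=3354

Answer: 3354


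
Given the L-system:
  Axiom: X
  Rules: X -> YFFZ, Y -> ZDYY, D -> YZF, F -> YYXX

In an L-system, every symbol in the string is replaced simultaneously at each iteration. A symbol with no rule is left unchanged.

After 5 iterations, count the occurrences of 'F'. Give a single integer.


Step 0: X  (0 'F')
Step 1: YFFZ  (2 'F')
Step 2: ZDYYYYXXYYXXZ  (0 'F')
Step 3: ZYZFZDYYZDYYZDYYZDYYYFFZYFFZZDYYZDYYYFFZYFFZZ  (9 'F')
Step 4: ZZDYYZYYXXZYZFZDYYZDYYZYZFZDYYZDYYZYZFZDYYZDYYZYZFZDYYZDYYZDYYYYXXYYXXZZDYYYYXXYYXXZZYZFZDYYZDYYZYZFZDYYZDYYZDYYYYXXYYXXZZDYYYYXXYYXXZZ  (6 'F')
Step 5: ZZYZFZDYYZDYYZZDYYZDYYYFFZYFFZZZDYYZYYXXZYZFZDYYZDYYZYZFZDYYZDYYZZDYYZYYXXZYZFZDYYZDYYZYZFZDYYZDYYZZDYYZYYXXZYZFZDYYZDYYZYZFZDYYZDYYZZDYYZYYXXZYZFZDYYZDYYZYZFZDYYZDYYZYZFZDYYZDYYZDYYZDYYYFFZYFFZZDYYZDYYYFFZYFFZZZYZFZDYYZDYYZDYYZDYYYFFZYFFZZDYYZDYYYFFZYFFZZZZDYYZYYXXZYZFZDYYZDYYZYZFZDYYZDYYZZDYYZYYXXZYZFZDYYZDYYZYZFZDYYZDYYZYZFZDYYZDYYZDYYZDYYYFFZYFFZZDYYZDYYYFFZYFFZZZYZFZDYYZDYYZDYYZDYYYFFZYFFZZDYYZDYYYFFZYFFZZZ  (53 'F')

Answer: 53


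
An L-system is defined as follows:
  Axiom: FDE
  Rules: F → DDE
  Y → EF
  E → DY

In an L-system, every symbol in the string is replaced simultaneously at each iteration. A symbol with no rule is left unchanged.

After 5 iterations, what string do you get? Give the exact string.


Answer: DDDDEFDDDYDDDDYDDEDDDEF

Derivation:
Step 0: FDE
Step 1: DDEDDY
Step 2: DDDYDDEF
Step 3: DDDEFDDDYDDE
Step 4: DDDDYDDEDDDEFDDDY
Step 5: DDDDEFDDDYDDDDYDDEDDDEF


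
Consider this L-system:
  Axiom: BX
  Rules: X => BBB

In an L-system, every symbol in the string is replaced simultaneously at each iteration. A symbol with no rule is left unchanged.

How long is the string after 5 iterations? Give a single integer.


Step 0: length = 2
Step 1: length = 4
Step 2: length = 4
Step 3: length = 4
Step 4: length = 4
Step 5: length = 4

Answer: 4


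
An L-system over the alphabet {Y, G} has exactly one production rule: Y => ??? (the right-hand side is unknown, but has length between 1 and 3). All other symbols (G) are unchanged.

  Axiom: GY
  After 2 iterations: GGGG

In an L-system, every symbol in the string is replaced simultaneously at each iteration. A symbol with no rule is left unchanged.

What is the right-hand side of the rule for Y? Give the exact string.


Trying Y => GGG:
  Step 0: GY
  Step 1: GGGG
  Step 2: GGGG
Matches the given result.

Answer: GGG


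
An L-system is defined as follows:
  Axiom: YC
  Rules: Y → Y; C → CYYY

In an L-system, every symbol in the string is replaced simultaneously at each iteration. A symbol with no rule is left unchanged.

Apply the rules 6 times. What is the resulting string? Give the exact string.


Answer: YCYYYYYYYYYYYYYYYYYY

Derivation:
Step 0: YC
Step 1: YCYYY
Step 2: YCYYYYYY
Step 3: YCYYYYYYYYY
Step 4: YCYYYYYYYYYYYY
Step 5: YCYYYYYYYYYYYYYYY
Step 6: YCYYYYYYYYYYYYYYYYYY


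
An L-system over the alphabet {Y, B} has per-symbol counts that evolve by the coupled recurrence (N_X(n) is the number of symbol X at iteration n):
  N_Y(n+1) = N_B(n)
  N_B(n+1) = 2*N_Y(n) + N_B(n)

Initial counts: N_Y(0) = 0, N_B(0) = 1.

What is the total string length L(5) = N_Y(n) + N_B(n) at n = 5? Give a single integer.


Answer: 32

Derivation:
Step 0: N_Y=0, N_B=1, L=1
Step 1: N_Y=1, N_B=1, L=2
Step 2: N_Y=1, N_B=3, L=4
Step 3: N_Y=3, N_B=5, L=8
Step 4: N_Y=5, N_B=11, L=16
Step 5: N_Y=11, N_B=21, L=32


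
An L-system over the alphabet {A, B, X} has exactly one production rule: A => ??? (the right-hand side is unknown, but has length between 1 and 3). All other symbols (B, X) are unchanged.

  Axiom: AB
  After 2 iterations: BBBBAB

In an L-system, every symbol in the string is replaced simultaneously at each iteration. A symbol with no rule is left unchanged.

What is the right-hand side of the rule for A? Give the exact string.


Trying A => BBA:
  Step 0: AB
  Step 1: BBAB
  Step 2: BBBBAB
Matches the given result.

Answer: BBA


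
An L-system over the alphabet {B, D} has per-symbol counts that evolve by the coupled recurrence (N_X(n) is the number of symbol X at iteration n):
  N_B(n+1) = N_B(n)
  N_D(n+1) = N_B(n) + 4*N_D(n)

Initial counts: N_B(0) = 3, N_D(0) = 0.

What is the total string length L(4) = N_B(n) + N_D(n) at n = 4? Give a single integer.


Answer: 258

Derivation:
Step 0: N_B=3, N_D=0, L=3
Step 1: N_B=3, N_D=3, L=6
Step 2: N_B=3, N_D=15, L=18
Step 3: N_B=3, N_D=63, L=66
Step 4: N_B=3, N_D=255, L=258


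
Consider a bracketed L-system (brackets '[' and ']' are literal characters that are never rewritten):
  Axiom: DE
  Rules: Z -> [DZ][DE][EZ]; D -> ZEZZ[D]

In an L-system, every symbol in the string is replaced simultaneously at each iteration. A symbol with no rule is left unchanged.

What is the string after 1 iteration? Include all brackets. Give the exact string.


Answer: ZEZZ[D]E

Derivation:
Step 0: DE
Step 1: ZEZZ[D]E


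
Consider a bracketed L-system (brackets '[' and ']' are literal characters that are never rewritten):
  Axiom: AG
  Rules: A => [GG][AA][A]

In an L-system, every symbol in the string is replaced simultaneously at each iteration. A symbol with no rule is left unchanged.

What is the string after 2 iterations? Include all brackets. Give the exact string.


Answer: [GG][[GG][AA][A][GG][AA][A]][[GG][AA][A]]G

Derivation:
Step 0: AG
Step 1: [GG][AA][A]G
Step 2: [GG][[GG][AA][A][GG][AA][A]][[GG][AA][A]]G


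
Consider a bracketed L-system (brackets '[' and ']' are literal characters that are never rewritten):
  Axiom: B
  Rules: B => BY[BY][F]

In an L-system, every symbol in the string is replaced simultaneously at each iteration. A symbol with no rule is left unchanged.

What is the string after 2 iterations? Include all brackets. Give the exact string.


Answer: BY[BY][F]Y[BY[BY][F]Y][F]

Derivation:
Step 0: B
Step 1: BY[BY][F]
Step 2: BY[BY][F]Y[BY[BY][F]Y][F]


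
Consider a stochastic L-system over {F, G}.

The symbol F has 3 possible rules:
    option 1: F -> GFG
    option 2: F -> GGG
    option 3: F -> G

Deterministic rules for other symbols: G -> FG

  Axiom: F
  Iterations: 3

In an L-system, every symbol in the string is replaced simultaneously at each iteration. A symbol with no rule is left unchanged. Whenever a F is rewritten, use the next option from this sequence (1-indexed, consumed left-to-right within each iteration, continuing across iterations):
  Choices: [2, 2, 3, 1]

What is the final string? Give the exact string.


Answer: GGGFGGFGGFGFG

Derivation:
Step 0: F
Step 1: GGG  (used choices [2])
Step 2: FGFGFG  (used choices [])
Step 3: GGGFGGFGGFGFG  (used choices [2, 3, 1])


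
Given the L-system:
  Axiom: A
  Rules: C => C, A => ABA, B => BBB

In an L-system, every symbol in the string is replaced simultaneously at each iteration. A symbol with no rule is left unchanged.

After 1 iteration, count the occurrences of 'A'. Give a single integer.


Answer: 2

Derivation:
Step 0: A  (1 'A')
Step 1: ABA  (2 'A')


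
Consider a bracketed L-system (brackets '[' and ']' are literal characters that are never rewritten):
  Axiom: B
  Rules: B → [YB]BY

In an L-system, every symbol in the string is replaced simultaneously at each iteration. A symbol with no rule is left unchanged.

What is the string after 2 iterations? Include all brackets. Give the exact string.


Step 0: B
Step 1: [YB]BY
Step 2: [Y[YB]BY][YB]BYY

Answer: [Y[YB]BY][YB]BYY


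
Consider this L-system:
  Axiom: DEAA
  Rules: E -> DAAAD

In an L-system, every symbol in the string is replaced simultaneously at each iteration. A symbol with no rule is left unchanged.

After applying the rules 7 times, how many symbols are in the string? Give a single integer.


Step 0: length = 4
Step 1: length = 8
Step 2: length = 8
Step 3: length = 8
Step 4: length = 8
Step 5: length = 8
Step 6: length = 8
Step 7: length = 8

Answer: 8


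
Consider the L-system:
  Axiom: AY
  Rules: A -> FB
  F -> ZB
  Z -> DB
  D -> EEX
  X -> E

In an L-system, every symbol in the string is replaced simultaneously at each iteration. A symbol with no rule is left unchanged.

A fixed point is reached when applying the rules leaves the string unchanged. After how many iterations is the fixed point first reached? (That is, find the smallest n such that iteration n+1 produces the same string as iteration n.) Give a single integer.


Answer: 5

Derivation:
Step 0: AY
Step 1: FBY
Step 2: ZBBY
Step 3: DBBBY
Step 4: EEXBBBY
Step 5: EEEBBBY
Step 6: EEEBBBY  (unchanged — fixed point at step 5)


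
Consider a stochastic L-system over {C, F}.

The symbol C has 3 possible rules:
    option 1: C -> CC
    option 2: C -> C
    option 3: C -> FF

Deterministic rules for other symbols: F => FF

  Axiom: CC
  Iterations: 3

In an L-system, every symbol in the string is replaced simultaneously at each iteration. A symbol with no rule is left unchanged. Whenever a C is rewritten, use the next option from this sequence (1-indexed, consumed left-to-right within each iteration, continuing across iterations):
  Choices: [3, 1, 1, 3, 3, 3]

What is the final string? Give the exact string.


Step 0: CC
Step 1: FFCC  (used choices [3, 1])
Step 2: FFFFCCFF  (used choices [1, 3])
Step 3: FFFFFFFFFFFFFFFF  (used choices [3, 3])

Answer: FFFFFFFFFFFFFFFF


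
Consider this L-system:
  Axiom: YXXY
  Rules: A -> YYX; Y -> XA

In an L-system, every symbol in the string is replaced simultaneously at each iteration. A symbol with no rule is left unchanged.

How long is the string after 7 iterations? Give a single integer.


Step 0: length = 4
Step 1: length = 6
Step 2: length = 10
Step 3: length = 14
Step 4: length = 22
Step 5: length = 30
Step 6: length = 46
Step 7: length = 62

Answer: 62


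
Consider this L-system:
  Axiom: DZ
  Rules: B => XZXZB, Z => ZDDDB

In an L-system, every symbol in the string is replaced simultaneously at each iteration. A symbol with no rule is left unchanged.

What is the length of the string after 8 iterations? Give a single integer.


Answer: 2786

Derivation:
Step 0: length = 2
Step 1: length = 6
Step 2: length = 14
Step 3: length = 34
Step 4: length = 82
Step 5: length = 198
Step 6: length = 478
Step 7: length = 1154
Step 8: length = 2786


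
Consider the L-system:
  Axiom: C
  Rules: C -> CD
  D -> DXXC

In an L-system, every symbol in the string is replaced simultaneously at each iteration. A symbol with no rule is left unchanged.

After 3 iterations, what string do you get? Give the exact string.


Answer: CDDXXCDXXCXXCD

Derivation:
Step 0: C
Step 1: CD
Step 2: CDDXXC
Step 3: CDDXXCDXXCXXCD


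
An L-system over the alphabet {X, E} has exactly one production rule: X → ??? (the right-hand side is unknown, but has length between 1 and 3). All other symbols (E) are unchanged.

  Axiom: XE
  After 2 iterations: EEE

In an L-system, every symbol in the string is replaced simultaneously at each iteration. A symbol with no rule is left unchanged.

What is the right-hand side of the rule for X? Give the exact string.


Answer: EE

Derivation:
Trying X → EE:
  Step 0: XE
  Step 1: EEE
  Step 2: EEE
Matches the given result.


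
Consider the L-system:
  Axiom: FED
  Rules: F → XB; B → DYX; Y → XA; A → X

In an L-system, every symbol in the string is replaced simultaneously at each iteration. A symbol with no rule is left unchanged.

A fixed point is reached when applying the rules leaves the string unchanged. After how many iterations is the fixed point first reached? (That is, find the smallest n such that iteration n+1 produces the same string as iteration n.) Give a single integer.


Step 0: FED
Step 1: XBED
Step 2: XDYXED
Step 3: XDXAXED
Step 4: XDXXXED
Step 5: XDXXXED  (unchanged — fixed point at step 4)

Answer: 4


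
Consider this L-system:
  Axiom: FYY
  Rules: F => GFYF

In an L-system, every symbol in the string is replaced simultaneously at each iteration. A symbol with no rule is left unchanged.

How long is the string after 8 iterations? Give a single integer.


Answer: 768

Derivation:
Step 0: length = 3
Step 1: length = 6
Step 2: length = 12
Step 3: length = 24
Step 4: length = 48
Step 5: length = 96
Step 6: length = 192
Step 7: length = 384
Step 8: length = 768


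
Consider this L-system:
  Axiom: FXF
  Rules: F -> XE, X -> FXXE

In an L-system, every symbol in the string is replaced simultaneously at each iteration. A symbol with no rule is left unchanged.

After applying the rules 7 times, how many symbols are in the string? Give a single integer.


Step 0: length = 3
Step 1: length = 8
Step 2: length = 21
Step 3: length = 52
Step 4: length = 127
Step 5: length = 308
Step 6: length = 745
Step 7: length = 1800

Answer: 1800


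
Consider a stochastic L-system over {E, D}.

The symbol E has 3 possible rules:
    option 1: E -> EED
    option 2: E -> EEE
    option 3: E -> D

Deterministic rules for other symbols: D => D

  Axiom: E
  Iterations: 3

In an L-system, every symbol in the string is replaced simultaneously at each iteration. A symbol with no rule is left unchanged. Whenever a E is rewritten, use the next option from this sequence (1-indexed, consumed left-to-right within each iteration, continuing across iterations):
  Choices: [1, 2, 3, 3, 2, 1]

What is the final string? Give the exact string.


Step 0: E
Step 1: EED  (used choices [1])
Step 2: EEEDD  (used choices [2, 3])
Step 3: DEEEEEDDD  (used choices [3, 2, 1])

Answer: DEEEEEDDD


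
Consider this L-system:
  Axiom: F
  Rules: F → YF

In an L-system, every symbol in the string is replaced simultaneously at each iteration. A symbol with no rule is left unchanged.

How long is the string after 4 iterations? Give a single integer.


Step 0: length = 1
Step 1: length = 2
Step 2: length = 3
Step 3: length = 4
Step 4: length = 5

Answer: 5


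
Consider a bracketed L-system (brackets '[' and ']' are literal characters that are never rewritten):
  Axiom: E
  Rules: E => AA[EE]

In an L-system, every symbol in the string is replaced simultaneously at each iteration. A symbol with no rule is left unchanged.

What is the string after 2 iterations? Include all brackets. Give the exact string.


Answer: AA[AA[EE]AA[EE]]

Derivation:
Step 0: E
Step 1: AA[EE]
Step 2: AA[AA[EE]AA[EE]]


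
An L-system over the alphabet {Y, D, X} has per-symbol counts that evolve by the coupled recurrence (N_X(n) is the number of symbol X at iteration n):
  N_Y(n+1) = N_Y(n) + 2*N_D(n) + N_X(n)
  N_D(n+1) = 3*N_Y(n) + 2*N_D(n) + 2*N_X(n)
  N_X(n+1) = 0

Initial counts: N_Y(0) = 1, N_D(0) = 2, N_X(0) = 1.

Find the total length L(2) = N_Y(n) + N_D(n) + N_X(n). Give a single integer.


Step 0: N_Y=1, N_D=2, N_X=1, L=4
Step 1: N_Y=6, N_D=9, N_X=0, L=15
Step 2: N_Y=24, N_D=36, N_X=0, L=60

Answer: 60


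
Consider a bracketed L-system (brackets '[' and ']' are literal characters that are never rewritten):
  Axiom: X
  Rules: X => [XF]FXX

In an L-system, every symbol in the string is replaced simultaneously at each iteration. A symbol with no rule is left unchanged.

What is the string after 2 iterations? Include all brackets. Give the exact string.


Answer: [[XF]FXXF]F[XF]FXX[XF]FXX

Derivation:
Step 0: X
Step 1: [XF]FXX
Step 2: [[XF]FXXF]F[XF]FXX[XF]FXX


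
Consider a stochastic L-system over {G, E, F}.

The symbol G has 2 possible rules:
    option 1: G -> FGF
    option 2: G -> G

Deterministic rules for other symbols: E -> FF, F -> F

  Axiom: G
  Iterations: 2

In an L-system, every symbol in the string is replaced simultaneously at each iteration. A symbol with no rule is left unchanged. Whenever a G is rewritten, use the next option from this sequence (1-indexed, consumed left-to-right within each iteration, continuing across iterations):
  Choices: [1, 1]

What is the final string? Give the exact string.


Step 0: G
Step 1: FGF  (used choices [1])
Step 2: FFGFF  (used choices [1])

Answer: FFGFF


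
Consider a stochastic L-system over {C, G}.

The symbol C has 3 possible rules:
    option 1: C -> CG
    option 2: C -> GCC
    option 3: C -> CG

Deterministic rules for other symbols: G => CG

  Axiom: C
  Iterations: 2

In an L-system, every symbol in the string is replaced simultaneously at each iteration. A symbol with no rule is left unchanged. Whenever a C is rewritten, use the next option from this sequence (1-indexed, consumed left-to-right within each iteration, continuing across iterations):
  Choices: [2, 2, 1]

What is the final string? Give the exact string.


Step 0: C
Step 1: GCC  (used choices [2])
Step 2: CGGCCCG  (used choices [2, 1])

Answer: CGGCCCG


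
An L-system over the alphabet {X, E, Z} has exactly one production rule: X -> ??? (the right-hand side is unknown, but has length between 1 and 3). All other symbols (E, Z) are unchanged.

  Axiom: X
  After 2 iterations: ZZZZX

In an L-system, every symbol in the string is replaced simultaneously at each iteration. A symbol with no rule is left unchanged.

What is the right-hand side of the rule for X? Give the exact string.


Trying X -> ZZX:
  Step 0: X
  Step 1: ZZX
  Step 2: ZZZZX
Matches the given result.

Answer: ZZX


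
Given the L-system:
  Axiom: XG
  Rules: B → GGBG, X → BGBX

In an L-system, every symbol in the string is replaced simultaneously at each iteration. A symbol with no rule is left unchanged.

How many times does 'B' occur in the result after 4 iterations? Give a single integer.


Answer: 8

Derivation:
Step 0: XG  (0 'B')
Step 1: BGBXG  (2 'B')
Step 2: GGBGGGGBGBGBXG  (4 'B')
Step 3: GGGGBGGGGGGGBGGGGBGGGGBGBGBXG  (6 'B')
Step 4: GGGGGGBGGGGGGGGGGBGGGGGGGBGGGGGGGBGGGGBGGGGBGBGBXG  (8 'B')


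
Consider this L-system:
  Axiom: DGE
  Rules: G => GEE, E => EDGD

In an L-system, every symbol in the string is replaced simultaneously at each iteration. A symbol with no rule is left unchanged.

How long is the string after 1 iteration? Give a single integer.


Step 0: length = 3
Step 1: length = 8

Answer: 8


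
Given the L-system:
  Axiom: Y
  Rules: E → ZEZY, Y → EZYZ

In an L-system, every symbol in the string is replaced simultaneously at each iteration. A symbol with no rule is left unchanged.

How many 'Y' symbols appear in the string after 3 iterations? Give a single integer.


Answer: 4

Derivation:
Step 0: Y  (1 'Y')
Step 1: EZYZ  (1 'Y')
Step 2: ZEZYZEZYZZ  (2 'Y')
Step 3: ZZEZYZEZYZZZEZYZEZYZZZ  (4 'Y')


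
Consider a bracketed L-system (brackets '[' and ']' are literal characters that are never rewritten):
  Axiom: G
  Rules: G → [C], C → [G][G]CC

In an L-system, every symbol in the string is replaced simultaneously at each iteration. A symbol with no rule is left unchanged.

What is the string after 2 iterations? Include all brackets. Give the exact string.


Step 0: G
Step 1: [C]
Step 2: [[G][G]CC]

Answer: [[G][G]CC]


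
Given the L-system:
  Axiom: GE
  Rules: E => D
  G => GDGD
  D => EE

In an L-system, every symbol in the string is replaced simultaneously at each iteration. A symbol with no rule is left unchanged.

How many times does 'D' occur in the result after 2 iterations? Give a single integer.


Step 0: GE  (0 'D')
Step 1: GDGDD  (3 'D')
Step 2: GDGDEEGDGDEEEE  (4 'D')

Answer: 4


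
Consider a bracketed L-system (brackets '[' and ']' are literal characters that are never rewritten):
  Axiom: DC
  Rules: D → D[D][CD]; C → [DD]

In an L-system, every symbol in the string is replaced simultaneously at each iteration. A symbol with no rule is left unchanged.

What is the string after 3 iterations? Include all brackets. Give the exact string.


Answer: D[D][CD][D[D][CD]][[DD]D[D][CD]][D[D][CD][D[D][CD]][[DD]D[D][CD]]][[D[D][CD]D[D][CD]]D[D][CD][D[D][CD]][[DD]D[D][CD]]][D[D][CD][D[D][CD]][[DD]D[D][CD]]D[D][CD][D[D][CD]][[DD]D[D][CD]]]

Derivation:
Step 0: DC
Step 1: D[D][CD][DD]
Step 2: D[D][CD][D[D][CD]][[DD]D[D][CD]][D[D][CD]D[D][CD]]
Step 3: D[D][CD][D[D][CD]][[DD]D[D][CD]][D[D][CD][D[D][CD]][[DD]D[D][CD]]][[D[D][CD]D[D][CD]]D[D][CD][D[D][CD]][[DD]D[D][CD]]][D[D][CD][D[D][CD]][[DD]D[D][CD]]D[D][CD][D[D][CD]][[DD]D[D][CD]]]


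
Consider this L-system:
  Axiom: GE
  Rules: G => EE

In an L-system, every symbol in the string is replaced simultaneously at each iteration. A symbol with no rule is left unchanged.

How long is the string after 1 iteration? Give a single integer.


Answer: 3

Derivation:
Step 0: length = 2
Step 1: length = 3


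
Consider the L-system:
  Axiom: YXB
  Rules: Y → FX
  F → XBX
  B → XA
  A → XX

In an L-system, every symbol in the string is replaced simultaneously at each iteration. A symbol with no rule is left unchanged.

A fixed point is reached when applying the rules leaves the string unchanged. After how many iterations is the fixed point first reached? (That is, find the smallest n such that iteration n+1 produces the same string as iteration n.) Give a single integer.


Step 0: YXB
Step 1: FXXXA
Step 2: XBXXXXXX
Step 3: XXAXXXXXX
Step 4: XXXXXXXXXX
Step 5: XXXXXXXXXX  (unchanged — fixed point at step 4)

Answer: 4


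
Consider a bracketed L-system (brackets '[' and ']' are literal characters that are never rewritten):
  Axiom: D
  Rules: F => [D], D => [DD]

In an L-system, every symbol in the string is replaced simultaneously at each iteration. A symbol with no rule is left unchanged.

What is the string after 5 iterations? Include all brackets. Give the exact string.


Step 0: D
Step 1: [DD]
Step 2: [[DD][DD]]
Step 3: [[[DD][DD]][[DD][DD]]]
Step 4: [[[[DD][DD]][[DD][DD]]][[[DD][DD]][[DD][DD]]]]
Step 5: [[[[[DD][DD]][[DD][DD]]][[[DD][DD]][[DD][DD]]]][[[[DD][DD]][[DD][DD]]][[[DD][DD]][[DD][DD]]]]]

Answer: [[[[[DD][DD]][[DD][DD]]][[[DD][DD]][[DD][DD]]]][[[[DD][DD]][[DD][DD]]][[[DD][DD]][[DD][DD]]]]]


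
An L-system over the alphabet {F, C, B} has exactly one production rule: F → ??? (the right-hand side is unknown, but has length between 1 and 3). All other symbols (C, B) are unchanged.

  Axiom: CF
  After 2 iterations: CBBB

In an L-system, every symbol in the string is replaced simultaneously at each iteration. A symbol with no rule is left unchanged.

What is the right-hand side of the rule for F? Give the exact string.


Answer: BBB

Derivation:
Trying F → BBB:
  Step 0: CF
  Step 1: CBBB
  Step 2: CBBB
Matches the given result.


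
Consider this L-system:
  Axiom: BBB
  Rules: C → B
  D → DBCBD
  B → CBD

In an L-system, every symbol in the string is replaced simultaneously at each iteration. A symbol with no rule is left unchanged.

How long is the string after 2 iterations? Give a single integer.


Step 0: length = 3
Step 1: length = 9
Step 2: length = 27

Answer: 27


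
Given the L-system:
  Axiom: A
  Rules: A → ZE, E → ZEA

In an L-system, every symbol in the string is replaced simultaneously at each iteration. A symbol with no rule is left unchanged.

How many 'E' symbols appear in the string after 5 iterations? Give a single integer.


Step 0: A  (0 'E')
Step 1: ZE  (1 'E')
Step 2: ZZEA  (1 'E')
Step 3: ZZZEAZE  (2 'E')
Step 4: ZZZZEAZEZZEA  (3 'E')
Step 5: ZZZZZEAZEZZEAZZZEAZE  (5 'E')

Answer: 5


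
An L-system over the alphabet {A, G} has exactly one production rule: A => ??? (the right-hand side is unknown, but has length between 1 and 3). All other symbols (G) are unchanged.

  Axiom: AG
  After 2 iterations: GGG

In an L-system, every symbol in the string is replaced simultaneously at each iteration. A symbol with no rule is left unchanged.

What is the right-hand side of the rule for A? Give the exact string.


Trying A => GG:
  Step 0: AG
  Step 1: GGG
  Step 2: GGG
Matches the given result.

Answer: GG


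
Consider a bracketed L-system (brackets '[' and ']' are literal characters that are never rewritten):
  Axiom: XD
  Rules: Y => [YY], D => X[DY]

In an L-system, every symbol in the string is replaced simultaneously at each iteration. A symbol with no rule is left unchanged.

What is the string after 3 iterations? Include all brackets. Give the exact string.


Answer: XX[X[X[DY][YY]][[YY][YY]]]

Derivation:
Step 0: XD
Step 1: XX[DY]
Step 2: XX[X[DY][YY]]
Step 3: XX[X[X[DY][YY]][[YY][YY]]]


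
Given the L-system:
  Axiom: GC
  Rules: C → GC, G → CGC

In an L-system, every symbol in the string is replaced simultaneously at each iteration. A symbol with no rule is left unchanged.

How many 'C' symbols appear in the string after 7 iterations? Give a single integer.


Answer: 577

Derivation:
Step 0: length=2, 'C' count=1
Step 1: length=5, 'C' count=3
Step 2: length=12, 'C' count=7
Step 3: length=29, 'C' count=17
Step 4: length=70, 'C' count=41
Step 5: length=169, 'C' count=99
Step 6: length=408, 'C' count=239
Step 7: length=985, 'C' count=577
Final string: CGCGCGCCGCGCCGCGCGCCGCGCCGCGCGCCGCGCCGCGCCGCGCGCCGCGCCGCGCGCCGCGCCGCGCCGCGCGCCGCGCCGCGCGCCGCGCCGCGCGCCGCGCCGCGCCGCGCGCCGCGCCGCGCGCCGCGCCGCGCCGCGCGCCGCGCCGCGCGCCGCGCCGCGCGCCGCGCCGCGCCGCGCGCCGCGCCGCGCGCCGCGCCGCGCCGCGCGCCGCGCCGCGCGCCGCGCCGCGCCGCGCGCCGCGCCGCGCGCCGCGCCGCGCGCCGCGCCGCGCCGCGCGCCGCGCCGCGCGCCGCGCCGCGCCGCGCGCCGCGCCGCGCGCCGCGCCGCGCGCCGCGCCGCGCCGCGCGCCGCGCCGCGCGCCGCGCCGCGCCGCGCGCCGCGCCGCGCGCCGCGCCGCGCCGCGCGCCGCGCCGCGCGCCGCGCCGCGCGCCGCGCCGCGCCGCGCGCCGCGCCGCGCGCCGCGCCGCGCCGCGCGCCGCGCCGCGCGCCGCGCCGCGCGCCGCGCCGCGCCGCGCGCCGCGCCGCGCGCCGCGCCGCGCCGCGCGCCGCGCCGCGCGCCGCGCCGCGCGCCGCGCCGCGCCGCGCGCCGCGCCGCGCGCCGCGCCGCGCCGCGCGCCGCGCCGCGCGCCGCGCCGCGCCGCGCGCCGCGCCGCGCGCCGCGCCGCGCGCCGCGCCGCGCCGCGCGCCGCGCCGCGCGCCGCGCCGCGCCGCGCGCCGCGCCGCGCGCCGCGCCGCGCGCCGCGCCGCGCCGCGCGCCGCGCCGCGCGCCGCGCCGCGCCGCGCGCCGCGCCGCGCGCCGCGCCGCGCCGCGCGCCGCGCCGCGCGCCGCGCCGCGCGCCGCGCCGCGCCGCGCGCCGCGCCGCGCGCCGCGCCGCGCCGCGCGCCGCGCCGCGCGCCGCGCCGCGCGCCGCGCCGCGCCGCGCGCCGCGCCGCGCGCCGCGCCGCGCCGCGCGCCGCGCCGCGCGCCGCGCCGCGC


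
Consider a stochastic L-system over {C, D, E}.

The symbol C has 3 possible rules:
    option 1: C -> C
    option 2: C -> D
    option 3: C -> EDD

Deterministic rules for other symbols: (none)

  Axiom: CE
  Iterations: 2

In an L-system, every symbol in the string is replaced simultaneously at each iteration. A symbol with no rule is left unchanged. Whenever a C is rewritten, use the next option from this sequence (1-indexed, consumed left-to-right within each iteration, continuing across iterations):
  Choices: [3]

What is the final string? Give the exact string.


Answer: EDDE

Derivation:
Step 0: CE
Step 1: EDDE  (used choices [3])
Step 2: EDDE  (used choices [])


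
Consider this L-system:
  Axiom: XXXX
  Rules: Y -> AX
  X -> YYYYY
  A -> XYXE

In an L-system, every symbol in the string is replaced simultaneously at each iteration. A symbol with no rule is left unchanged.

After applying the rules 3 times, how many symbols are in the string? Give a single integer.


Answer: 180

Derivation:
Step 0: length = 4
Step 1: length = 20
Step 2: length = 40
Step 3: length = 180


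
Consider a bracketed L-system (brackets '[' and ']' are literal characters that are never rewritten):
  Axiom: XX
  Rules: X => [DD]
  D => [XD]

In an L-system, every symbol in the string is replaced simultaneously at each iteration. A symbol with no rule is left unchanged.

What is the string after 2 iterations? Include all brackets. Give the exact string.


Answer: [[XD][XD]][[XD][XD]]

Derivation:
Step 0: XX
Step 1: [DD][DD]
Step 2: [[XD][XD]][[XD][XD]]
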